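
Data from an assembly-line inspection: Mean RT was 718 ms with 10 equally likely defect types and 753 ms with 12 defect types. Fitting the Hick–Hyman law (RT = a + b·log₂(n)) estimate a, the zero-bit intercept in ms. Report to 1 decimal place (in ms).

The slope on a log₂ axis is (753 − 718) / (3.5850 − 3.3219) = 133.062 ms/bit.
Intercept: a = 718 − 133.062·log₂(10) = 275.976 ms.

276.0 ms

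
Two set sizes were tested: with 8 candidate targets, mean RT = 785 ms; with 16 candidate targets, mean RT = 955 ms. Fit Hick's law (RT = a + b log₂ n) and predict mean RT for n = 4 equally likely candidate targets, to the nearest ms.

615 ms

Fit slope and intercept:
  b = (955 − 785) / (log₂ 16 − log₂ 8) = 170 / (4 − 3) = 170 ms/bit
  a = 785 − 170 × 3 = 275 ms
Then RT(4) = 275 + 170 × log₂ 4 = 275 + 170 × 2 ≈ 615.000 ms.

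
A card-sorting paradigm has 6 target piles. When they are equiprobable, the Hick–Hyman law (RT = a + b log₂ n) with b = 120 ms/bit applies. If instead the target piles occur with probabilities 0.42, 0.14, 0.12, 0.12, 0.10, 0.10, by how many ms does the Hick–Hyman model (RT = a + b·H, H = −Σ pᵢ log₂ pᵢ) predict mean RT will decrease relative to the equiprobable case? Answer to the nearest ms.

32 ms

Equiprobable entropy H₀ = log₂ 6 = 2.5850 bits.
Skewed entropy H = −Σ pᵢ log₂ pᵢ = 2.3213 bits.
ΔRT = b·(H₀ − H) = 120 × 0.2637 = 31.64 ms.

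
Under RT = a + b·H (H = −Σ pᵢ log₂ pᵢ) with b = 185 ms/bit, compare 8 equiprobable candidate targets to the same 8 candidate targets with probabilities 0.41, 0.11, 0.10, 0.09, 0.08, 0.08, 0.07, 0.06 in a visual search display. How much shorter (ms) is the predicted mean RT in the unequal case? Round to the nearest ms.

71 ms

The RT saving is b·ΔH. Equiprobable H₀ = log₂(8) = 3.0000 bits; with the given probabilities H = 2.6176 bits.
b·(H₀ − H) = 185 × (3.0000 − 2.6176) = 70.74 ms.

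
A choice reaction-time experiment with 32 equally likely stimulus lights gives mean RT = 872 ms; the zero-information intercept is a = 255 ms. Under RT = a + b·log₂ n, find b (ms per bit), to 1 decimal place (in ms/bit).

32 alternatives carry log₂ 32 = 5 bits; the choice cost is 872 − 255 = 617 ms, so b = 617/5 = 123.400 ms/bit.

123.4 ms/bit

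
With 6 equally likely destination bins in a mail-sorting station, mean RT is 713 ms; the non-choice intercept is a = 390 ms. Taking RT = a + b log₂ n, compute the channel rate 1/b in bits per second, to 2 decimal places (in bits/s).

8.00 bits/s

b = (713 − 390)/log₂ 6 = 323/2.5850 = 124.953 ms per bit = 0.12495 s/bit; the reciprocal is 8.003 bits/s.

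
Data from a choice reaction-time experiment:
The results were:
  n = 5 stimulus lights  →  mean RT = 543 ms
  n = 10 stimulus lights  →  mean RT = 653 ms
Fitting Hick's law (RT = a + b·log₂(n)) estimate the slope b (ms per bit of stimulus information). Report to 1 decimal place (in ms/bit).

110.0 ms/bit

b = (RT₂ − RT₁)/(log₂ n₂ − log₂ n₁) = (653 − 543)/(3.3219 − 2.3219) = 110.000 ms/bit.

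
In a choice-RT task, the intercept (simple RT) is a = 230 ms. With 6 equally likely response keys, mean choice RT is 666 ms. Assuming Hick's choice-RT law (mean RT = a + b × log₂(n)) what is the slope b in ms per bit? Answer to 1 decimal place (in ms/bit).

log₂(6) = 2.5850 bits.
b = (RT − a)/log₂ n = (666 − 230) / 2.5850 = 168.668 ms/bit.

168.7 ms/bit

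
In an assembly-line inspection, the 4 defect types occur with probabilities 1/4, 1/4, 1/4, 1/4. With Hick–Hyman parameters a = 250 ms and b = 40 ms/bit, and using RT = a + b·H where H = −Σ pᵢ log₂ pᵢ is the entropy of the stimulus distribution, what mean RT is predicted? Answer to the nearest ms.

330 ms

H = −Σ pᵢ log₂ pᵢ = 0.25·2 + 0.25·2 + 0.25·2 + 0.25·2 = 2.000 bits.
RT = 250 + 40 × 2.000 = 330.00 ms.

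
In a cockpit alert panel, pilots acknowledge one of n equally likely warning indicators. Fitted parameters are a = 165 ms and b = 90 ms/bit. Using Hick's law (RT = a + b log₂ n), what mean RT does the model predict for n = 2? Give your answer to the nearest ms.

log₂(2) = 1 bits, so RT = 165 + 90 × 1 ≈ 255.000 ms.

255 ms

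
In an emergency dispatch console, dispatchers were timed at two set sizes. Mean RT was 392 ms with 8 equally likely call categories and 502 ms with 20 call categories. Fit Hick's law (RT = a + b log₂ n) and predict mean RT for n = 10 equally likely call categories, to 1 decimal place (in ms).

RT is linear in log₂ n, so two points fix the line:
  b = (502 − 392) / (log₂ 20 − log₂ 8) = 110 / (4.3219 − 3) = 83.212 ms/bit
  a = 392 − 83.212 × 3 = 142.365 ms
Then RT(10) = 142.365 + 83.212 × log₂ 10 = 142.365 + 83.212 × 3.3219 ≈ 418.788 ms.

418.8 ms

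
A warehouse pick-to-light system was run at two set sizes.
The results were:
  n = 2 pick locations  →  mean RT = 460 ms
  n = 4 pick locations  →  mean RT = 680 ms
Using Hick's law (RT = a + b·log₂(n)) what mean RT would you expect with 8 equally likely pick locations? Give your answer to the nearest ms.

900 ms

Solve the two-equation system in a and b:
  b = (680 − 460) / (log₂ 4 − log₂ 2) = 220 / (2 − 1) = 220 ms/bit
  a = 460 − 220 × 1 = 240 ms
Then RT(8) = 240 + 220 × log₂ 8 = 240 + 220 × 3 ≈ 900.000 ms.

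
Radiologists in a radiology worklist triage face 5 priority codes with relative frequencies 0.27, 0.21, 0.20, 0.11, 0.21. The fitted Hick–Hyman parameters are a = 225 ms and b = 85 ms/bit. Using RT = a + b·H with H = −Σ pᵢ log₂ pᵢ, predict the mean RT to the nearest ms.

418 ms

Entropy contributions −pᵢ log₂ pᵢ: 0.5100, 0.4728, 0.4644, 0.3503, 0.4728; sum H = 2.2703 bits.
RT = a + bH = 225 + 85·2.2703 = 417.98 ms.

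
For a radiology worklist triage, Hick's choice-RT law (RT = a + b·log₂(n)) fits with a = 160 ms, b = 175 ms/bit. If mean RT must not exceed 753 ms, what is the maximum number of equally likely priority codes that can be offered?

10

Information budget: (753 − 160)/175 = 3.3886 bits, so n ≤ 2^3.3886 = 10.473 → at most 10.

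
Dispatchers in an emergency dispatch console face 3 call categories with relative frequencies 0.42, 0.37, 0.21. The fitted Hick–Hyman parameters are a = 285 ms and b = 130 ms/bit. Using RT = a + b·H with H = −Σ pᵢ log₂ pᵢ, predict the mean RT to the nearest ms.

484 ms

Entropy contributions −pᵢ log₂ pᵢ: 0.5256, 0.5307, 0.4728; sum H = 1.5292 bits.
RT = a + bH = 285 + 130·1.5292 = 483.80 ms.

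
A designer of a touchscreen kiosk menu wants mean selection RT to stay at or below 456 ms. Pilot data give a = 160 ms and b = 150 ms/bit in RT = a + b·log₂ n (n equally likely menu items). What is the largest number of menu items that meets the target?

Set 160 + 150·log₂ n ≤ 456 → log₂ n ≤ (456 − 160)/150 = 1.9733.
So n ≤ 2^1.9733 = 3.927; the largest integer n is 3.

3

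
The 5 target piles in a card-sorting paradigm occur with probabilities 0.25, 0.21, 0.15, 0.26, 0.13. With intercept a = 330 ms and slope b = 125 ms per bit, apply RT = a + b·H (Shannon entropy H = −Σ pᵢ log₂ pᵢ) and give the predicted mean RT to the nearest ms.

614 ms

Entropy contributions −pᵢ log₂ pᵢ: 0.5000, 0.4728, 0.4105, 0.5053, 0.3826; sum H = 2.2713 bits.
RT = a + bH = 330 + 125·2.2713 = 613.91 ms.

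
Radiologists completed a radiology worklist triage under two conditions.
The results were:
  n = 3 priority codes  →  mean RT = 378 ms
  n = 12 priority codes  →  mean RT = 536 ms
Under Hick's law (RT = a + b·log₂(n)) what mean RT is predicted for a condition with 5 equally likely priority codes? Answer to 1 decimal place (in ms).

436.2 ms

With log₂ n on the abscissa the relation is linear; from the two conditions:
  b = (536 − 378) / (log₂ 12 − log₂ 3) = 158 / (3.5850 − 1.5850) = 79.000 ms/bit
  a = 378 − 79.000 × 1.5850 = 252.788 ms
Then RT(5) = 252.788 + 79.000 × log₂ 5 = 252.788 + 79.000 × 2.3219 ≈ 436.220 ms.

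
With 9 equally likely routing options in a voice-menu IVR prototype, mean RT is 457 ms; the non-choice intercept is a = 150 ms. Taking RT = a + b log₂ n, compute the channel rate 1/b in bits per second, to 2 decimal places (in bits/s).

b = (457 − 150)/log₂ 9 = 307/3.1699 = 96.848 ms per bit = 0.09685 s/bit; the reciprocal is 10.325 bits/s.

10.33 bits/s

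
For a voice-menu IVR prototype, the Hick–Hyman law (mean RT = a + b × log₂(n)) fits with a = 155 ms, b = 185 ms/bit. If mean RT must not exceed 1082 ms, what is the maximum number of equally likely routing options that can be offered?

Set 155 + 185·log₂ n ≤ 1082 → log₂ n ≤ (1082 − 155)/185 = 5.0108.
So n ≤ 2^5.0108 = 32.241; the largest integer n is 32.

32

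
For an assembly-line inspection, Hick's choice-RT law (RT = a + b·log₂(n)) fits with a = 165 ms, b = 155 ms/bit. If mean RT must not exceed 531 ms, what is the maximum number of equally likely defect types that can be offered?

5

Set 165 + 155·log₂ n ≤ 531 → log₂ n ≤ (531 − 165)/155 = 2.3613.
So n ≤ 2^2.3613 = 5.138; the largest integer n is 5.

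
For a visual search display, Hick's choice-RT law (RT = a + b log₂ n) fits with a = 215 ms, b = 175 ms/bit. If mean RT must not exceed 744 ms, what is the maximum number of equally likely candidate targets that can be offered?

8

Information budget: (744 − 215)/175 = 3.0229 bits, so n ≤ 2^3.0229 = 8.128 → at most 8.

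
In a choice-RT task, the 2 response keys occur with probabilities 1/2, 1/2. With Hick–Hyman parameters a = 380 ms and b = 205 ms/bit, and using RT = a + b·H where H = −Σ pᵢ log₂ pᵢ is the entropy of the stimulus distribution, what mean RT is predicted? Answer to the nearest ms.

585 ms

H = −Σ pᵢ log₂ pᵢ = 0.5·1 + 0.5·1 = 1.000 bits.
RT = 380 + 205 × 1.000 = 585.00 ms.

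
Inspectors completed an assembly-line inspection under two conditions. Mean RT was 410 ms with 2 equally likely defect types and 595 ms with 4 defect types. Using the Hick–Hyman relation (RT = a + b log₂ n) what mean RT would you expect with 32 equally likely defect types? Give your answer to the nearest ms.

1150 ms

Solve the two-equation system in a and b:
  b = (595 − 410) / (log₂ 4 − log₂ 2) = 185 / (2 − 1) = 185 ms/bit
  a = 410 − 185 × 1 = 225 ms
Then RT(32) = 225 + 185 × log₂ 32 = 225 + 185 × 5 ≈ 1150.000 ms.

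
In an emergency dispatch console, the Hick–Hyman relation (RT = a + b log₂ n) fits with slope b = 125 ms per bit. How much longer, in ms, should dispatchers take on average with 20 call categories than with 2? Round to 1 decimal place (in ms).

415.2 ms

Only the slope matters, since a is common to both: ΔRT = b·log₂(n₂/n₁).
log₂(20) − log₂(2) = 4.3219 − 1 = 3.3219.
ΔRT = 125 × 3.3219 = 415.241 ms.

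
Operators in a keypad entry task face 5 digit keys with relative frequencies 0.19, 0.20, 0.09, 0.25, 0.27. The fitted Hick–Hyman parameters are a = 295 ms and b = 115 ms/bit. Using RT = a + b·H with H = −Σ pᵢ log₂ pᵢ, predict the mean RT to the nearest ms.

H = 0.19·log₂(1/0.19) + 0.20·log₂(1/0.20) + 0.09·log₂(1/0.09) + 0.25·log₂(1/0.25) + 0.27·log₂(1/0.27) = 2.2423 bits.
RT = 295 + 115 × 2.2423 = 552.86 ms.

553 ms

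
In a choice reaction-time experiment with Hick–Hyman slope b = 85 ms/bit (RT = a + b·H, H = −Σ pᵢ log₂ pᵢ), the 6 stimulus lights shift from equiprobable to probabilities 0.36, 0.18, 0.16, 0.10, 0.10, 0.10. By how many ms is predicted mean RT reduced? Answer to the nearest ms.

16 ms

The RT saving is b·ΔH. Equiprobable H₀ = log₂(6) = 2.5850 bits; with the given probabilities H = 2.3955 bits.
b·(H₀ − H) = 85 × (2.5850 − 2.3955) = 16.10 ms.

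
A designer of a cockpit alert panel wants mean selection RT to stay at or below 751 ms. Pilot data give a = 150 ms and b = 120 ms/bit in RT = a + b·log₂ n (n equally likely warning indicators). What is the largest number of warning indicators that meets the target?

32

Information budget: (751 − 150)/120 = 5.0083 bits, so n ≤ 2^5.0083 = 32.185 → at most 32.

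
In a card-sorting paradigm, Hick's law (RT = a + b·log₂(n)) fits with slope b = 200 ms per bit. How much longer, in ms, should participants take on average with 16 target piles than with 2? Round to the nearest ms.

The intercept a cancels: ΔRT = b·(log₂ n₂ − log₂ n₁) = b·log₂(n₂/n₁).
log₂(16) − log₂(2) = log₂(16/2) = log₂(8) = 3.
ΔRT = 200 × 3.0000 = 600.000 ms.

600 ms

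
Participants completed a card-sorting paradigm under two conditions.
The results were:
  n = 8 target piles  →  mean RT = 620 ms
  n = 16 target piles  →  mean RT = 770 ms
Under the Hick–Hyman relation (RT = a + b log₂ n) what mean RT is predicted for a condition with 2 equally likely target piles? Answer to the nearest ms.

320 ms

Solve the two-equation system in a and b:
  b = (770 − 620) / (log₂ 16 − log₂ 8) = 150 / (4 − 3) = 150 ms/bit
  a = 620 − 150 × 3 = 170 ms
Then RT(2) = 170 + 150 × log₂ 2 = 170 + 150 × 1 ≈ 320.000 ms.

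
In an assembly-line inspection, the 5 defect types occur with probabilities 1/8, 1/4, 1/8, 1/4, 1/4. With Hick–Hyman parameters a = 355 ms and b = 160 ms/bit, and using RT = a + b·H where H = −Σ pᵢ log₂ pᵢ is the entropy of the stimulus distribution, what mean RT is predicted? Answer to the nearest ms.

Each term −pᵢ log₂ pᵢ: 0.125·3 + 0.25·2 + 0.125·3 + 0.25·2 + 0.25·2; summed, H = 2.250 bits.
Mean RT = a + bH = 355 + 160·2.250 = 715.00 ms.

715 ms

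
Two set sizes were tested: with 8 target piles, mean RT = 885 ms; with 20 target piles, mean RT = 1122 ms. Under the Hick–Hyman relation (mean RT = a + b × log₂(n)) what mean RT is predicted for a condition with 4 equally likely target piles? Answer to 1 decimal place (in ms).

Solve the two-equation system in a and b:
  b = (1122 − 885) / (log₂ 20 − log₂ 8) = 237 / (4.3219 − 3) = 179.284 ms/bit
  a = 885 − 179.284 × 3 = 347.149 ms
Then RT(4) = 347.149 + 179.284 × log₂ 4 = 347.149 + 179.284 × 2 ≈ 705.716 ms.

705.7 ms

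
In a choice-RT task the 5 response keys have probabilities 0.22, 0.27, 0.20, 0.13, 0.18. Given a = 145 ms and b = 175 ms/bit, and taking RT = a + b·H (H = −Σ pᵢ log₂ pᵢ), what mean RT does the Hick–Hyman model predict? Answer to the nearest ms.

H = 0.22·log₂(1/0.22) + 0.27·log₂(1/0.27) + 0.20·log₂(1/0.20) + 0.13·log₂(1/0.13) + 0.18·log₂(1/0.18) = 2.2829 bits.
RT = 145 + 175 × 2.2829 = 544.51 ms.

545 ms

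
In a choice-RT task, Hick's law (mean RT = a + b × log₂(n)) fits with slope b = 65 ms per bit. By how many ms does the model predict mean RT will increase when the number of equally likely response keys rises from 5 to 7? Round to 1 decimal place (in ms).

31.6 ms

Only the slope matters, since a is common to both: ΔRT = b·log₂(n₂/n₁).
log₂(7) − log₂(5) = 2.8074 − 2.3219 = 0.4854.
ΔRT = 65 × 0.4854 = 31.553 ms.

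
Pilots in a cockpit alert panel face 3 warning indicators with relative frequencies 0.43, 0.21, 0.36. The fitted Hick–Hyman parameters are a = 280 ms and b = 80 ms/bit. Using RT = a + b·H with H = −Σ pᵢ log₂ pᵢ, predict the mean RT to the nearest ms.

Entropy contributions −pᵢ log₂ pᵢ: 0.5236, 0.4728, 0.5306; sum H = 1.5270 bits.
RT = a + bH = 280 + 80·1.5270 = 402.16 ms.

402 ms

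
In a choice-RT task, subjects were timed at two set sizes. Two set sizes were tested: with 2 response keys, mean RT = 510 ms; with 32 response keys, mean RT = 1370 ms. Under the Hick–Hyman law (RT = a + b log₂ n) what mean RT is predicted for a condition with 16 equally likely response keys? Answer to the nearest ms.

1155 ms

With log₂ n on the abscissa the relation is linear; from the two conditions:
  b = (1370 − 510) / (log₂ 32 − log₂ 2) = 860 / (5 − 1) = 215 ms/bit
  a = 510 − 215 × 1 = 295 ms
Then RT(16) = 295 + 215 × log₂ 16 = 295 + 215 × 4 ≈ 1155.000 ms.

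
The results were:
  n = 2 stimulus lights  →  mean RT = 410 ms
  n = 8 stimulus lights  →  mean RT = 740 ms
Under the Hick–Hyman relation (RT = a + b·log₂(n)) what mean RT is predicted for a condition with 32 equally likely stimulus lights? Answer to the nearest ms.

Solve the two-equation system in a and b:
  b = (740 − 410) / (log₂ 8 − log₂ 2) = 330 / (3 − 1) = 165 ms/bit
  a = 410 − 165 × 1 = 245 ms
Then RT(32) = 245 + 165 × log₂ 32 = 245 + 165 × 5 ≈ 1070.000 ms.

1070 ms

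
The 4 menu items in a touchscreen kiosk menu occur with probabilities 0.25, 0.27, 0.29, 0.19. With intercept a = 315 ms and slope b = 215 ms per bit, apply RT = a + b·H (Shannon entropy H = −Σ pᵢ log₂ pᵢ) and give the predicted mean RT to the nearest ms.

H = 0.25·log₂(1/0.25) + 0.27·log₂(1/0.27) + 0.29·log₂(1/0.29) + 0.19·log₂(1/0.19) = 1.9832 bits.
RT = 315 + 215 × 1.9832 = 741.38 ms.

741 ms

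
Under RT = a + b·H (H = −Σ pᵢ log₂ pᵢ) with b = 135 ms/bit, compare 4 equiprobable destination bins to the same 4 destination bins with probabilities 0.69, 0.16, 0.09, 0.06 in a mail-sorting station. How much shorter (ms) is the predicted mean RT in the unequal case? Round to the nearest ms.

The RT saving is b·ΔH. Equiprobable H₀ = log₂(4) = 2.0000 bits; with the given probabilities H = 1.3486 bits.
b·(H₀ − H) = 135 × (2.0000 − 1.3486) = 87.94 ms.

88 ms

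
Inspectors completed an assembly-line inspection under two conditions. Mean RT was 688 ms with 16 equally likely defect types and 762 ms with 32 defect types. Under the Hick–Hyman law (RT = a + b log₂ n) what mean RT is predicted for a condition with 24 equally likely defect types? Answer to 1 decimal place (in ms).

RT is linear in log₂ n, so two points fix the line:
  b = (762 − 688) / (log₂ 32 − log₂ 16) = 74 / (5 − 4) = 74.000 ms/bit
  a = 688 − 74.000 × 4 = 392.000 ms
Then RT(24) = 392.000 + 74.000 × log₂ 24 = 392.000 + 74.000 × 4.5850 ≈ 731.287 ms.

731.3 ms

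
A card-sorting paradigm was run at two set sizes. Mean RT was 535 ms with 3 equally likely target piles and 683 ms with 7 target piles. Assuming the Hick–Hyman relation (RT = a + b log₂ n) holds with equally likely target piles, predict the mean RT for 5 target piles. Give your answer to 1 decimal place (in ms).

624.2 ms

With log₂ n on the abscissa the relation is linear; from the two conditions:
  b = (683 − 535) / (log₂ 7 − log₂ 3) = 148 / (2.8074 − 1.5850) = 121.074 ms/bit
  a = 535 − 121.074 × 1.5850 = 343.102 ms
Then RT(5) = 343.102 + 121.074 × log₂ 5 = 343.102 + 121.074 × 2.3219 ≈ 624.227 ms.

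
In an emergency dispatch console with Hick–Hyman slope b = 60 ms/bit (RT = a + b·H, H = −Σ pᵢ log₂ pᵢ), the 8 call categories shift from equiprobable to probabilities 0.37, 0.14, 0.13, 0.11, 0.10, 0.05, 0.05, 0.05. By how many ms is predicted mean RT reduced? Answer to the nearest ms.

22 ms

The RT saving is b·ΔH. Equiprobable H₀ = log₂(8) = 3.0000 bits; with the given probabilities H = 2.6413 bits.
b·(H₀ − H) = 60 × (3.0000 − 2.6413) = 21.52 ms.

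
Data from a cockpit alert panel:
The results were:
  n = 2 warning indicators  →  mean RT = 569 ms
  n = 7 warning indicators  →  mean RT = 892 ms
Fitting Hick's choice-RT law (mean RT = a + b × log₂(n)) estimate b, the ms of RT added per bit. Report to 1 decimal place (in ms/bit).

178.7 ms/bit

b = (RT₂ − RT₁)/(log₂ n₂ − log₂ n₁) = (892 − 569)/(2.8074 − 1) = 178.714 ms/bit.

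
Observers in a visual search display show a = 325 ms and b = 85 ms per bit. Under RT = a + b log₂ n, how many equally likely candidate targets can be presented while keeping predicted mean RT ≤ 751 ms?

Set 325 + 85·log₂ n ≤ 751 → log₂ n ≤ (751 − 325)/85 = 5.0118.
So n ≤ 2^5.0118 = 32.262; the largest integer n is 32.

32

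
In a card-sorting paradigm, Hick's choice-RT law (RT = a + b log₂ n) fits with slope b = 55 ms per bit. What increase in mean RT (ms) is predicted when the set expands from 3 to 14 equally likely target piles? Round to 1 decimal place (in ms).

The intercept a cancels: ΔRT = b·(log₂ n₂ − log₂ n₁) = b·log₂(n₂/n₁).
log₂(14) − log₂(3) = 3.8074 − 1.5850 = 2.2224.
ΔRT = 55 × 2.2224 = 122.232 ms.

122.2 ms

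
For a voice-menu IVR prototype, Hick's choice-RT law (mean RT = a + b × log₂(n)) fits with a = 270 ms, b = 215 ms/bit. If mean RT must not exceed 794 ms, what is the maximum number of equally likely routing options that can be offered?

Set 270 + 215·log₂ n ≤ 794 → log₂ n ≤ (794 − 270)/215 = 2.4372.
So n ≤ 2^2.4372 = 5.416; the largest integer n is 5.

5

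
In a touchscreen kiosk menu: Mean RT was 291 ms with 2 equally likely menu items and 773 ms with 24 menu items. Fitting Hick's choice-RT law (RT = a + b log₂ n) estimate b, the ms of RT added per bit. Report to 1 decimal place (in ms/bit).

The slope on a log₂ axis is (773 − 291) / (4.5850 − 1) = 134.450 ms/bit.

134.5 ms/bit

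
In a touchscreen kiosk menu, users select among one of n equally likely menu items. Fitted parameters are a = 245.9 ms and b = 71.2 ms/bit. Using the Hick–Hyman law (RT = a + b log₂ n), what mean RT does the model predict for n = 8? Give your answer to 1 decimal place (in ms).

459.5 ms

log₂(8) = 3 bits, so RT = 245.9 + 71.2 × 3 ≈ 459.500 ms.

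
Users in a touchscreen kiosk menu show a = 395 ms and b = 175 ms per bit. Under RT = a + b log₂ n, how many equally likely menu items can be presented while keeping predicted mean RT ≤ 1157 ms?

Information budget: (1157 − 395)/175 = 4.3543 bits, so n ≤ 2^4.3543 = 20.454 → at most 20.

20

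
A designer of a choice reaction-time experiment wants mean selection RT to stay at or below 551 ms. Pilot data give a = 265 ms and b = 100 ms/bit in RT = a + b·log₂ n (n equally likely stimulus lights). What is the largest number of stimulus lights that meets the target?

7

Set 265 + 100·log₂ n ≤ 551 → log₂ n ≤ (551 − 265)/100 = 2.8600.
So n ≤ 2^2.8600 = 7.260; the largest integer n is 7.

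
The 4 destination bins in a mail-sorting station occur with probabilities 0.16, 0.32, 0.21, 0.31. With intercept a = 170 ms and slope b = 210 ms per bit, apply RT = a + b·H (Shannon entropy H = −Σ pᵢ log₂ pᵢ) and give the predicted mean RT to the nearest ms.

Entropy contributions −pᵢ log₂ pᵢ: 0.4230, 0.5260, 0.4728, 0.5238; sum H = 1.9457 bits.
RT = a + bH = 170 + 210·1.9457 = 578.59 ms.

579 ms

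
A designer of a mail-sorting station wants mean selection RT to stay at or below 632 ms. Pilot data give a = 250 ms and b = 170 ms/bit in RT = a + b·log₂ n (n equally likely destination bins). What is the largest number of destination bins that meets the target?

4

170·log₂ n ≤ 632 − 250 = 382, giving log₂ n ≤ 2.2471 and n ≤ 4.747. The largest whole number is 4.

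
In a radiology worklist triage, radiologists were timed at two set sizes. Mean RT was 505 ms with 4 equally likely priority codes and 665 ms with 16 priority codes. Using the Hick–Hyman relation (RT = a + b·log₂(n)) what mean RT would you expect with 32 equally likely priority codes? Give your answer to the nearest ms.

745 ms

Fit slope and intercept:
  b = (665 − 505) / (log₂ 16 − log₂ 4) = 160 / (4 − 2) = 80 ms/bit
  a = 505 − 80 × 2 = 345 ms
Then RT(32) = 345 + 80 × log₂ 32 = 345 + 80 × 5 ≈ 745.000 ms.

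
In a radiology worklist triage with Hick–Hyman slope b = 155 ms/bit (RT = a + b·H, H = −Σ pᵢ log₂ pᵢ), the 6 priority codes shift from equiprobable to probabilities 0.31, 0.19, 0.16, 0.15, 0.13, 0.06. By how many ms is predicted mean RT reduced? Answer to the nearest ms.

23 ms

Equiprobable entropy H₀ = log₂ 6 = 2.5850 bits.
Skewed entropy H = −Σ pᵢ log₂ pᵢ = 2.4388 bits.
ΔRT = b·(H₀ − H) = 155 × 0.1462 = 22.66 ms.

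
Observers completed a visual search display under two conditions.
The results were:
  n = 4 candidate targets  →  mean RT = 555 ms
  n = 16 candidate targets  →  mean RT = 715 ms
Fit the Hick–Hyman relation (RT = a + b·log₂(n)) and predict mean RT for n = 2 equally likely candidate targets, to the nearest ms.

475 ms

RT is linear in log₂ n, so two points fix the line:
  b = (715 − 555) / (log₂ 16 − log₂ 4) = 160 / (4 − 2) = 80 ms/bit
  a = 555 − 80 × 2 = 395 ms
Then RT(2) = 395 + 80 × log₂ 2 = 395 + 80 × 1 ≈ 475.000 ms.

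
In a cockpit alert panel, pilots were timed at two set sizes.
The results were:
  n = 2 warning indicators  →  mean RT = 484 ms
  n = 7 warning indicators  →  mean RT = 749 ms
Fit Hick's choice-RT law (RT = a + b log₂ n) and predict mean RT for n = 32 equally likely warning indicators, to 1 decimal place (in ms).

With log₂ n on the abscissa the relation is linear; from the two conditions:
  b = (749 − 484) / (log₂ 7 − log₂ 2) = 265 / (2.8074 − 1) = 146.623 ms/bit
  a = 484 − 146.623 × 1 = 337.377 ms
Then RT(32) = 337.377 + 146.623 × log₂ 32 = 337.377 + 146.623 × 5 ≈ 1070.492 ms.

1070.5 ms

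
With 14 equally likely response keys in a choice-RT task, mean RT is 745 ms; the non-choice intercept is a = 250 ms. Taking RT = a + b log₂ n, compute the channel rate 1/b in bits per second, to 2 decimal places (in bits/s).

7.69 bits/s

Choice component = 745 − 250 = 495 ms over log₂(14) = 3.8074 bits.
b = 495 / 3.8074 = 130.012 ms/bit, so 1/b = 7.692 bits/s.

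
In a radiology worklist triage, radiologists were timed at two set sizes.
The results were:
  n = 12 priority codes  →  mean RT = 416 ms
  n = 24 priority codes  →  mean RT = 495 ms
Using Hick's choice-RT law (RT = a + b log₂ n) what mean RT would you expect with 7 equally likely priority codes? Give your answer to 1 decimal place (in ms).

Fit slope and intercept:
  b = (495 − 416) / (log₂ 24 − log₂ 12) = 79 / (4.5850 − 3.5850) = 79.000 ms/bit
  a = 416 − 79.000 × 3.5850 = 132.788 ms
Then RT(7) = 132.788 + 79.000 × log₂ 7 = 132.788 + 79.000 × 2.8074 ≈ 354.569 ms.

354.6 ms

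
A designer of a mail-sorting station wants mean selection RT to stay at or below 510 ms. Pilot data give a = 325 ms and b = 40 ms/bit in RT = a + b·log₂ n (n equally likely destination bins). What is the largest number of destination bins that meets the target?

Set 325 + 40·log₂ n ≤ 510 → log₂ n ≤ (510 − 325)/40 = 4.6250.
So n ≤ 2^4.6250 = 24.675; the largest integer n is 24.

24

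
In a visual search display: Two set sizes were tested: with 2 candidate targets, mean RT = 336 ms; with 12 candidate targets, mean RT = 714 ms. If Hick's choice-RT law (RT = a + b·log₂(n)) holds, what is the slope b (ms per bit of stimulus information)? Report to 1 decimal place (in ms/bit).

b = (RT₂ − RT₁)/(log₂ n₂ − log₂ n₁) = (714 − 336)/(3.5850 − 1) = 146.230 ms/bit.

146.2 ms/bit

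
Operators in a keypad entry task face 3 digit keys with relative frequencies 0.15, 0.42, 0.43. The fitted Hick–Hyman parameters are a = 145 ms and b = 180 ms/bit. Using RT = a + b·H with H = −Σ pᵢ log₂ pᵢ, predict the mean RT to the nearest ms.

408 ms

H = 0.15·log₂(1/0.15) + 0.42·log₂(1/0.42) + 0.43·log₂(1/0.43) = 1.4598 bits.
RT = 145 + 180 × 1.4598 = 407.76 ms.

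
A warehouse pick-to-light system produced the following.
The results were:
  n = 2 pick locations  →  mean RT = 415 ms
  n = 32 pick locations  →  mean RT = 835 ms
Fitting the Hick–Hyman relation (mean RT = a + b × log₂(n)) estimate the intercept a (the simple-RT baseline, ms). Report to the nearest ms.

310 ms

The slope on a log₂ axis is (835 − 415) / (5 − 1) = 105 ms/bit.
Intercept: a = 415 − 105·log₂(2) = 310.000 ms.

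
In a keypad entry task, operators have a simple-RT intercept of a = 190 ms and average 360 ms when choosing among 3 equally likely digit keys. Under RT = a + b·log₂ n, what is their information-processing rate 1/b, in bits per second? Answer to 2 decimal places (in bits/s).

9.32 bits/s

Choice component = 360 − 190 = 170 ms over log₂(3) = 1.5850 bits.
b = 170 / 1.5850 = 107.258 ms/bit, so 1/b = 9.323 bits/s.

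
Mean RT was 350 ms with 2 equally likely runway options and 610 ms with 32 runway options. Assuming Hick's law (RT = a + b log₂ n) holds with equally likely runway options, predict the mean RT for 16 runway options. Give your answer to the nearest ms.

Solve the two-equation system in a and b:
  b = (610 − 350) / (log₂ 32 − log₂ 2) = 260 / (5 − 1) = 65 ms/bit
  a = 350 − 65 × 1 = 285 ms
Then RT(16) = 285 + 65 × log₂ 16 = 285 + 65 × 4 ≈ 545.000 ms.

545 ms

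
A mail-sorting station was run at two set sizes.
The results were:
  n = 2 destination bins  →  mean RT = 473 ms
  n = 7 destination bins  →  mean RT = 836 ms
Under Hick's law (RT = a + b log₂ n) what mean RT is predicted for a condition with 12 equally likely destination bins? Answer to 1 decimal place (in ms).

992.2 ms

Fit slope and intercept:
  b = (836 − 473) / (log₂ 7 − log₂ 2) = 363 / (2.8074 − 1) = 200.846 ms/bit
  a = 473 − 200.846 × 1 = 272.154 ms
Then RT(12) = 272.154 + 200.846 × log₂ 12 = 272.154 + 200.846 × 3.5850 ≈ 992.179 ms.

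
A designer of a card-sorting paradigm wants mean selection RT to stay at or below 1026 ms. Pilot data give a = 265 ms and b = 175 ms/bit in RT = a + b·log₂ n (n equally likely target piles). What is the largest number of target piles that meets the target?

20

175·log₂ n ≤ 1026 − 265 = 761, giving log₂ n ≤ 4.3486 and n ≤ 20.373. The largest whole number is 20.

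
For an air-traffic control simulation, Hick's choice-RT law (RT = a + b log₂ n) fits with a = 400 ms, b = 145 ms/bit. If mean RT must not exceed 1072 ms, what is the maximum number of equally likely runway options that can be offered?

145·log₂ n ≤ 1072 − 400 = 672, giving log₂ n ≤ 4.6345 and n ≤ 24.838. The largest whole number is 24.

24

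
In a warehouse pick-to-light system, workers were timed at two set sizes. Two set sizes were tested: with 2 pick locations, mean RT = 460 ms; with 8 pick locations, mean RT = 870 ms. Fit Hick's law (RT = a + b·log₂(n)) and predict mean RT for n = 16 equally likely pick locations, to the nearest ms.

1075 ms

Solve the two-equation system in a and b:
  b = (870 − 460) / (log₂ 8 − log₂ 2) = 410 / (3 − 1) = 205 ms/bit
  a = 460 − 205 × 1 = 255 ms
Then RT(16) = 255 + 205 × log₂ 16 = 255 + 205 × 4 ≈ 1075.000 ms.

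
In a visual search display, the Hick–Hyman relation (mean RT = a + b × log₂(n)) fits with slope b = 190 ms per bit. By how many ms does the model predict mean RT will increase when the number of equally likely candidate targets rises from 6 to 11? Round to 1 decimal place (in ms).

166.1 ms

The intercept a cancels: ΔRT = b·(log₂ n₂ − log₂ n₁) = b·log₂(n₂/n₁).
log₂(11) − log₂(6) = 3.4594 − 2.5850 = 0.8745.
ΔRT = 190 × 0.8745 = 166.149 ms.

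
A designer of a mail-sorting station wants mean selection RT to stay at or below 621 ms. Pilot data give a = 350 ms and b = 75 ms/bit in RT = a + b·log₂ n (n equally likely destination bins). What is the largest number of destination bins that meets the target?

Set 350 + 75·log₂ n ≤ 621 → log₂ n ≤ (621 − 350)/75 = 3.6133.
So n ≤ 2^3.6133 = 12.238; the largest integer n is 12.

12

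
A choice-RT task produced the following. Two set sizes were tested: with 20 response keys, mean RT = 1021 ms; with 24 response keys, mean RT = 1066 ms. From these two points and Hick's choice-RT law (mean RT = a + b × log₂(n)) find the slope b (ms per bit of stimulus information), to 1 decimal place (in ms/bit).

b = (RT₂ − RT₁)/(log₂ n₂ − log₂ n₁) = (1066 − 1021)/(4.5850 − 4.3219) = 171.080 ms/bit.

171.1 ms/bit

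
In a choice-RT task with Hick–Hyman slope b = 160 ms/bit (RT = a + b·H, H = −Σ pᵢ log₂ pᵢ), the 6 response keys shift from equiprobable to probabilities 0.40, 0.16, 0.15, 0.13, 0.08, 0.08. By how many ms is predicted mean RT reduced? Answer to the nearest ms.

41 ms

Equiprobable entropy H₀ = log₂ 6 = 2.5850 bits.
Skewed entropy H = −Σ pᵢ log₂ pᵢ = 2.3280 bits.
ΔRT = b·(H₀ − H) = 160 × 0.2570 = 41.11 ms.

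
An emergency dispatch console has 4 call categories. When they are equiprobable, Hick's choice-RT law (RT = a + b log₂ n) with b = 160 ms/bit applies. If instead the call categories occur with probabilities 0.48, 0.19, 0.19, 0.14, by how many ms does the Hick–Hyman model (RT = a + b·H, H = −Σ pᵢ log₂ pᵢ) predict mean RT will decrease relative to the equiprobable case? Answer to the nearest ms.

Equiprobable entropy H₀ = log₂ 4 = 2.0000 bits.
Skewed entropy H = −Σ pᵢ log₂ pᵢ = 1.8158 bits.
ΔRT = b·(H₀ − H) = 160 × 0.1842 = 29.47 ms.

29 ms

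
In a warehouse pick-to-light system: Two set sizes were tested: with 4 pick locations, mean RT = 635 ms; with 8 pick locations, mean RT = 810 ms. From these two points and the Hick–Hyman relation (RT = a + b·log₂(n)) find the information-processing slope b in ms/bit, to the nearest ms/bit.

Slope: b = (810 − 635) / (log₂ 8 − log₂ 4) = 175/1.0000 = 175 ms/bit.

175 ms/bit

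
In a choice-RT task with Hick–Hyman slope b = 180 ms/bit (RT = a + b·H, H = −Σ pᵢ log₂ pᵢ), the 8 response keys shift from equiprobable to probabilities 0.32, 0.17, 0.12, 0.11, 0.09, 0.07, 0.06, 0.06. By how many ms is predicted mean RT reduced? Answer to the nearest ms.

46 ms

The RT saving is b·ΔH. Equiprobable H₀ = log₂(8) = 3.0000 bits; with the given probabilities H = 2.7463 bits.
b·(H₀ − H) = 180 × (3.0000 − 2.7463) = 45.67 ms.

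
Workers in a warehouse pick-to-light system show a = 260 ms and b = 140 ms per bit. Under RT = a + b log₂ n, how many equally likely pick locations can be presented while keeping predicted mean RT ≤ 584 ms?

4

Information budget: (584 − 260)/140 = 2.3143 bits, so n ≤ 2^2.3143 = 4.974 → at most 4.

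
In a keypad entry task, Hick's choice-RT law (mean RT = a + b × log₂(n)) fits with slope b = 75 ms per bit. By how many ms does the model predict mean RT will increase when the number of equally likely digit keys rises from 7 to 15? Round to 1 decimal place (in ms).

ΔRT = (a + b log₂ n₂) − (a + b log₂ n₁) = b·(log₂ n₂ − log₂ n₁).
log₂(15) − log₂(7) = 3.9069 − 2.8074 = 1.0995.
ΔRT = 75 × 1.0995 = 82.465 ms.

82.5 ms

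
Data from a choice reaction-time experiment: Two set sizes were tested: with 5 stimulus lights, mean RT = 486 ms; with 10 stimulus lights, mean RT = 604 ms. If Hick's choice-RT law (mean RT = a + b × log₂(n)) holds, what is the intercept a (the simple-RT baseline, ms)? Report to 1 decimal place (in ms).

The slope on a log₂ axis is (604 − 486) / (3.3219 − 2.3219) = 118.000 ms/bit.
Intercept: a = 486 − 118.000·log₂(5) = 212.012 ms.

212.0 ms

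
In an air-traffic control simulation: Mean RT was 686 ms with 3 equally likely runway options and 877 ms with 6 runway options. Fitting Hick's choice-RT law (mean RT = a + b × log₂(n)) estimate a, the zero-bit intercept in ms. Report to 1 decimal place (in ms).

383.3 ms

Slope: b = (877 − 686) / (log₂ 6 − log₂ 3) = 191/1.0000 = 191.000 ms/bit.
a = RT₁ − b·log₂ n₁ = 686 − 191.000 × 1.5850 = 383.272 ms.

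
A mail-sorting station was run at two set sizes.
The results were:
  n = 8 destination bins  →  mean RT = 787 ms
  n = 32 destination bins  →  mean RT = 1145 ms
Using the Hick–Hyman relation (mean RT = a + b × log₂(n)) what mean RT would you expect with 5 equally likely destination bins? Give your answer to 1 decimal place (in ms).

665.6 ms

With log₂ n on the abscissa the relation is linear; from the two conditions:
  b = (1145 − 787) / (log₂ 32 − log₂ 8) = 358 / (5 − 3) = 179.000 ms/bit
  a = 787 − 179.000 × 3 = 250.000 ms
Then RT(5) = 250.000 + 179.000 × log₂ 5 = 250.000 + 179.000 × 2.3219 ≈ 665.625 ms.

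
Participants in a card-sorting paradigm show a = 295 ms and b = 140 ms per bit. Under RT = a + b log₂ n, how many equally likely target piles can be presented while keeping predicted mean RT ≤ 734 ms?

140·log₂ n ≤ 734 − 295 = 439, giving log₂ n ≤ 3.1357 and n ≤ 8.789. The largest whole number is 8.

8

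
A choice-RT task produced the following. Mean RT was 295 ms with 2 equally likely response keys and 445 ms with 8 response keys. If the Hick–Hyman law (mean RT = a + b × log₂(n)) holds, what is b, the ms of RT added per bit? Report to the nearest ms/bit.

The slope on a log₂ axis is (445 − 295) / (3 − 1) = 75 ms/bit.

75 ms/bit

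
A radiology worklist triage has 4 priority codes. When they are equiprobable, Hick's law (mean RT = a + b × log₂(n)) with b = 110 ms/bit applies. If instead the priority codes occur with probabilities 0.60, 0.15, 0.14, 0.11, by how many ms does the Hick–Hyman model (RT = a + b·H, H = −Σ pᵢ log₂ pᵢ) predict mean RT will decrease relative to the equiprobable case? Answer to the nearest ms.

44 ms

The RT saving is b·ΔH. Equiprobable H₀ = log₂(4) = 2.0000 bits; with the given probabilities H = 1.6001 bits.
b·(H₀ − H) = 110 × (2.0000 − 1.6001) = 43.99 ms.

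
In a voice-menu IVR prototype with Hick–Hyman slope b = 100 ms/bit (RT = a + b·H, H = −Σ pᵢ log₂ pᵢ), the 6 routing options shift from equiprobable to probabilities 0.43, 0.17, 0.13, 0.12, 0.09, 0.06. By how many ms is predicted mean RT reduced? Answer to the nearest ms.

32 ms

The RT saving is b·ΔH. Equiprobable H₀ = log₂(6) = 2.5850 bits; with the given probabilities H = 2.2640 bits.
b·(H₀ − H) = 100 × (2.5850 − 2.2640) = 32.09 ms.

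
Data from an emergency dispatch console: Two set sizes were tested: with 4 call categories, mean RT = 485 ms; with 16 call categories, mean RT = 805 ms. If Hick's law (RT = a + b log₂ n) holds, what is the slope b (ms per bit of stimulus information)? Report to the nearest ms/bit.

160 ms/bit

The slope on a log₂ axis is (805 − 485) / (4 − 2) = 160 ms/bit.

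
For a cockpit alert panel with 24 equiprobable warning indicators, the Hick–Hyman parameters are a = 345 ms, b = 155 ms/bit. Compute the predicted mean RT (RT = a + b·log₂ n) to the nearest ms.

1056 ms

log₂(24) = 4.5850 bits, so RT = 345 + 155 × 4.5850 ≈ 1055.669 ms.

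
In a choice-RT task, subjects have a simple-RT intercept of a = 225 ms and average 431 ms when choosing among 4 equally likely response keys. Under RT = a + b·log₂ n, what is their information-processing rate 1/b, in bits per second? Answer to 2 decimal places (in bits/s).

b = (431 − 225)/log₂ 4 = 206/2 = 103.000 ms per bit = 0.10300 s/bit; the reciprocal is 9.709 bits/s.

9.71 bits/s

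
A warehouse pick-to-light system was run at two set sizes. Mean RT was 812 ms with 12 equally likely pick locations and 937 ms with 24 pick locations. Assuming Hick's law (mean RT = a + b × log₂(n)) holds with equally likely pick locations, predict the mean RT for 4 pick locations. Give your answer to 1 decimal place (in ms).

613.9 ms

Solve the two-equation system in a and b:
  b = (937 − 812) / (log₂ 24 − log₂ 12) = 125 / (4.5850 − 3.5850) = 125.000 ms/bit
  a = 812 − 125.000 × 3.5850 = 363.880 ms
Then RT(4) = 363.880 + 125.000 × log₂ 4 = 363.880 + 125.000 × 2 ≈ 613.880 ms.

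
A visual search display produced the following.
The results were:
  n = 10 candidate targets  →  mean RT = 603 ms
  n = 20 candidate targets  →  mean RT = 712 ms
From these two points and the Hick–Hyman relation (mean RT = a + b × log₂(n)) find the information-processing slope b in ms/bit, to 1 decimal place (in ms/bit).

The slope on a log₂ axis is (712 − 603) / (4.3219 − 3.3219) = 109.000 ms/bit.

109.0 ms/bit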